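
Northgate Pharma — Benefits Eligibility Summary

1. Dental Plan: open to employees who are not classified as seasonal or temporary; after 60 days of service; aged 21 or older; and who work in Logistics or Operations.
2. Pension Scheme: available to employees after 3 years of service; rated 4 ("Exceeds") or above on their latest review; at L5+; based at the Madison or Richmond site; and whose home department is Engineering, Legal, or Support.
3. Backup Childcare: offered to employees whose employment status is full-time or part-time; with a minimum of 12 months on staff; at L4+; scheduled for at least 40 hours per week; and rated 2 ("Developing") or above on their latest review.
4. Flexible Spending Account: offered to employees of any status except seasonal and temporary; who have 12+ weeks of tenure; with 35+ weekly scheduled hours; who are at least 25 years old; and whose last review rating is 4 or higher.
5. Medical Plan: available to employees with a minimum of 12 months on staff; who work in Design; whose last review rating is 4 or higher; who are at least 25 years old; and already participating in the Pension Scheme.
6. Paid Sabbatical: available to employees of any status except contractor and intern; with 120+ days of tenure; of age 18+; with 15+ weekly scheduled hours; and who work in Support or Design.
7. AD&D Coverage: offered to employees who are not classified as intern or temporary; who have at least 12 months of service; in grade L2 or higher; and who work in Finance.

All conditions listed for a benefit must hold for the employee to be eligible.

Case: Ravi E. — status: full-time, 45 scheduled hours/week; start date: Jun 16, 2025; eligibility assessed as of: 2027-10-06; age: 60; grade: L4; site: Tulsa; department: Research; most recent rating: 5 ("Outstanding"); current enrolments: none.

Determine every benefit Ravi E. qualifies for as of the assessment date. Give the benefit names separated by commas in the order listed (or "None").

Service from Jun 16, 2025 to 2027-10-06: 842 days.
Dental Plan — status full-time ✓ (not excluded); service 842 days ≥ 60 days ✓; age 60 ≥ 21 ✓; dept Research ✗ → not eligible.
Pension Scheme — service 842 days < 3 years (≈1095 days) ✗ → not eligible.
Backup Childcare — status full-time ✓; service 842 days ≥ 12 months (≈360 days) ✓; grade L4 ≥ L4 ✓; 45 hrs/wk ≥ 40 ✓; rating 5 ≥ 2 ✓ → eligible.
Flexible Spending Account — status full-time ✓ (not excluded); service 842 days ≥ 12 weeks (≈84 days) ✓; 45 hrs/wk ≥ 35 ✓; age 60 ≥ 25 ✓; rating 5 ≥ 4 ✓ → eligible.
Medical Plan — service 842 days ≥ 12 months (≈360 days) ✓; dept Research ✗ → not eligible.
Paid Sabbatical — status full-time ✓ (not excluded); service 842 days ≥ 120 days ✓; age 60 ≥ 18 ✓; 45 hrs/wk ≥ 15 ✓; dept Research ✗ → not eligible.
AD&D Coverage — status full-time ✓ (not excluded); service 842 days ≥ 12 months (≈360 days) ✓; grade L4 ≥ L2 ✓; dept Research ✗ → not eligible.

Backup Childcare, Flexible Spending Account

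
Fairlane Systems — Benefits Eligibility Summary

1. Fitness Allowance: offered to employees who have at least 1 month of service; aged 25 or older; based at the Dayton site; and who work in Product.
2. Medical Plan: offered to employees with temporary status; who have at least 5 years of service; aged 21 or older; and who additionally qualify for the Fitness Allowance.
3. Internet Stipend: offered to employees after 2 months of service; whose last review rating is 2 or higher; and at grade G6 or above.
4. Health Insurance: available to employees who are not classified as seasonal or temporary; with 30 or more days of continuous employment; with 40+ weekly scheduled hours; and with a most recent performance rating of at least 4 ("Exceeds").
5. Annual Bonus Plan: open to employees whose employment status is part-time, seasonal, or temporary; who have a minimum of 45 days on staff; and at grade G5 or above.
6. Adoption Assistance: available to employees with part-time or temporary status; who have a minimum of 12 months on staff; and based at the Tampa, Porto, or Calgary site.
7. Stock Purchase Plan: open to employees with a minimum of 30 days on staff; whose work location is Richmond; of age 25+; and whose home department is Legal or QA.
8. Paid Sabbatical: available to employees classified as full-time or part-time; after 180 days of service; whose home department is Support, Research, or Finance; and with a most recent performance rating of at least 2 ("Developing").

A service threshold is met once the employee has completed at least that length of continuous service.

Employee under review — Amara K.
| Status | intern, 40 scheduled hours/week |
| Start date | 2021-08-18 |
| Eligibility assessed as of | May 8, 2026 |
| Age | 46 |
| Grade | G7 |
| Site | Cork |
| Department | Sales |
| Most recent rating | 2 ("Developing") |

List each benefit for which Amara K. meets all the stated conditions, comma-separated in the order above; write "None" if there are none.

Service from 2021-08-18 to May 8, 2026: 1724 days.
Fitness Allowance — service 1724 days ≥ 1 month (≈30 days) ✓; age 46 ≥ 25 ✓; site Cork ✗ (not Dayton) → not eligible.
Medical Plan — status intern ✗ (requires temporary) → not eligible.
Internet Stipend — service 1724 days ≥ 2 months (≈60 days) ✓; rating 2 ≥ 2 ✓; grade G7 ≥ G6 ✓ → eligible.
Health Insurance — status intern ✓ (not excluded); service 1724 days ≥ 30 days ✓; 40 hrs/wk ≥ 40 ✓; rating 2 < 4 ✗ → not eligible.
Annual Bonus Plan — status intern ✗ (requires part-time, seasonal, or temporary) → not eligible.
Adoption Assistance — status intern ✗ (requires part-time or temporary) → not eligible.
Stock Purchase Plan — service 1724 days ≥ 30 days ✓; site Cork ✗ (not Richmond) → not eligible.
Paid Sabbatical — status intern ✗ (requires full-time or part-time) → not eligible.

Internet Stipend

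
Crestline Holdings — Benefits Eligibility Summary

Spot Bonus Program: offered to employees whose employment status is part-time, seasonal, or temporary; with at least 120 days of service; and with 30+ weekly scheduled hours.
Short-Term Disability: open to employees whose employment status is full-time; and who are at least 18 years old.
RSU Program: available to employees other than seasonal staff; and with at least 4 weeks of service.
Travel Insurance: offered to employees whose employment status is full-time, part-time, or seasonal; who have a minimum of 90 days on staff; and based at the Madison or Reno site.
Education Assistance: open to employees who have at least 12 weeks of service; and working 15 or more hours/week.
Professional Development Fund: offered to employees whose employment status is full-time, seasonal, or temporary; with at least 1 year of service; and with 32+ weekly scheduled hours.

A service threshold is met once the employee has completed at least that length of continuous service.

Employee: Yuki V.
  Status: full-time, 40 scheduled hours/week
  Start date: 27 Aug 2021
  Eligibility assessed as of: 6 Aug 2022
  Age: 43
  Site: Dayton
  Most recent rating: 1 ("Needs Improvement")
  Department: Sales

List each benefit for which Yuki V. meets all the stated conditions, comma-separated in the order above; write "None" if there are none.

Short-Term Disability, RSU Program, Education Assistance

Service from 27 Aug 2021 to 6 Aug 2022: 344 days.
Spot Bonus Program — status full-time ✗ (requires part-time, seasonal, or temporary) → not eligible.
Short-Term Disability — status full-time ✓; age 43 ≥ 18 ✓ → eligible.
RSU Program — status full-time ✓ (not excluded); service 344 days ≥ 4 weeks (≈28 days) ✓ → eligible.
Travel Insurance — status full-time ✓; service 344 days ≥ 90 days ✓; site Dayton ✗ (not Madison or Reno) → not eligible.
Education Assistance — service 344 days ≥ 12 weeks (≈84 days) ✓; 40 hrs/wk ≥ 15 ✓ → eligible.
Professional Development Fund — status full-time ✓; service 344 days < 1 year (≈365 days) ✗ → not eligible.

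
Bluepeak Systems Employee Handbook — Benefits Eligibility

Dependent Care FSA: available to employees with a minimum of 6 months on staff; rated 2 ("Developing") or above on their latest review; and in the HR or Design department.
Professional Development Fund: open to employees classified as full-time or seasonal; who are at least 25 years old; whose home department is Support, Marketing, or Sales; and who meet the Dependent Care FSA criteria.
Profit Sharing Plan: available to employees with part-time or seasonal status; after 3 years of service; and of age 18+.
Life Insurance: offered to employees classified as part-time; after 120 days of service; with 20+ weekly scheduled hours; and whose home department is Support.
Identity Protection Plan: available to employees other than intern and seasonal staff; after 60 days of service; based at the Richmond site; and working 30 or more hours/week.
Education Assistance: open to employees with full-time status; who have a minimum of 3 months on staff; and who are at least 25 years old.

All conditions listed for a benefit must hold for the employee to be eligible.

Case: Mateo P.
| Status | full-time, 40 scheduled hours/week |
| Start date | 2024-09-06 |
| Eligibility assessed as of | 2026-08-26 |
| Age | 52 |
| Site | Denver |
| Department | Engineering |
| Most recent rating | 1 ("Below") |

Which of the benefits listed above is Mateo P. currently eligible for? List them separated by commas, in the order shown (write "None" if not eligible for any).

Service from 2024-09-06 to 2026-08-26: 719 days.
Dependent Care FSA — service 719 days ≥ 6 months (≈180 days) ✓; rating 1 < 2 ✗ → not eligible.
Professional Development Fund — status full-time ✓; age 52 ≥ 25 ✓; dept Engineering ✗ → not eligible.
Profit Sharing Plan — status full-time ✗ (requires part-time or seasonal) → not eligible.
Life Insurance — status full-time ✗ (requires part-time) → not eligible.
Identity Protection Plan — status full-time ✓ (not excluded); service 719 days ≥ 60 days ✓; site Denver ✗ (not Richmond) → not eligible.
Education Assistance — status full-time ✓; service 719 days ≥ 3 months (≈90 days) ✓; age 52 ≥ 25 ✓ → eligible.

Education Assistance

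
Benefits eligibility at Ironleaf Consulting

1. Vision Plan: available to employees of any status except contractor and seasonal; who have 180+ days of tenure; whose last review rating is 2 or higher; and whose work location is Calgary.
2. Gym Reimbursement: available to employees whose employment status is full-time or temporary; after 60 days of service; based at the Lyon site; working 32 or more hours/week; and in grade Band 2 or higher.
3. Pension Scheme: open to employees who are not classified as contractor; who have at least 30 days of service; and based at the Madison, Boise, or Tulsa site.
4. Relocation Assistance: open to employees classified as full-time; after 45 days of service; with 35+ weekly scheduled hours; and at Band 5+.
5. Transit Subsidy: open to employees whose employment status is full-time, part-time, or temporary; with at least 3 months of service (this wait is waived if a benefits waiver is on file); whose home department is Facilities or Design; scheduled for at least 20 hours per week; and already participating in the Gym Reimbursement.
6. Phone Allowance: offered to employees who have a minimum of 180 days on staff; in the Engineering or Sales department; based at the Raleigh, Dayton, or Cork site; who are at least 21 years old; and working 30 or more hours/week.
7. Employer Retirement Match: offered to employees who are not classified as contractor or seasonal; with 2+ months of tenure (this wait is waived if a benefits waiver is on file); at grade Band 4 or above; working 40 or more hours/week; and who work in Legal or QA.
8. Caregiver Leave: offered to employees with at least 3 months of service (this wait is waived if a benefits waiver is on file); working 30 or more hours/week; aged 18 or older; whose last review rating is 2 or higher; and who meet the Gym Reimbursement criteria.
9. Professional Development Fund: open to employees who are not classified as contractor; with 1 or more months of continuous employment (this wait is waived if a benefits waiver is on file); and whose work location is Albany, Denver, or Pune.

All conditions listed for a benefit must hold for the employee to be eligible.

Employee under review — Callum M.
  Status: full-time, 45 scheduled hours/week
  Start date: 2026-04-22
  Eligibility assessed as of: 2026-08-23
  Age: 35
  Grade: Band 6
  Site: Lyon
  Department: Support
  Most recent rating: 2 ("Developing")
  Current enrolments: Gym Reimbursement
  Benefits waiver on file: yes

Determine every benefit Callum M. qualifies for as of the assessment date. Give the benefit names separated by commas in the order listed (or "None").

Gym Reimbursement, Relocation Assistance, Caregiver Leave

Service from 2026-04-22 to 2026-08-23: 123 days.
Vision Plan — status full-time ✓ (not excluded); service 123 days < 180 days ✗ → not eligible.
Gym Reimbursement — status full-time ✓; service 123 days ≥ 60 days ✓; site Lyon ✓; 45 hrs/wk ≥ 32 ✓; grade Band 6 ≥ Band 2 ✓ → eligible.
Pension Scheme — status full-time ✓ (not excluded); service 123 days ≥ 30 days ✓; site Lyon ✗ (not Madison, Boise, or Tulsa) → not eligible.
Relocation Assistance — status full-time ✓; service 123 days ≥ 45 days ✓; 45 hrs/wk ≥ 35 ✓; grade Band 6 ≥ Band 5 ✓ → eligible.
Transit Subsidy — status full-time ✓; benefits waiver on file ✓; dept Support ✗ → not eligible.
Phone Allowance — service 123 days < 180 days ✗ → not eligible.
Employer Retirement Match — status full-time ✓ (not excluded); benefits waiver on file ✓; grade Band 6 ≥ Band 4 ✓; 45 hrs/wk ≥ 40 ✓; dept Support ✗ → not eligible.
Caregiver Leave — benefits waiver on file ✓; 45 hrs/wk ≥ 30 ✓; age 35 ≥ 18 ✓; rating 2 ≥ 2 ✓; eligible for Gym Reimbursement ✓ → eligible.
Professional Development Fund — status full-time ✓ (not excluded); benefits waiver on file ✓; site Lyon ✗ (not Albany, Denver, or Pune) → not eligible.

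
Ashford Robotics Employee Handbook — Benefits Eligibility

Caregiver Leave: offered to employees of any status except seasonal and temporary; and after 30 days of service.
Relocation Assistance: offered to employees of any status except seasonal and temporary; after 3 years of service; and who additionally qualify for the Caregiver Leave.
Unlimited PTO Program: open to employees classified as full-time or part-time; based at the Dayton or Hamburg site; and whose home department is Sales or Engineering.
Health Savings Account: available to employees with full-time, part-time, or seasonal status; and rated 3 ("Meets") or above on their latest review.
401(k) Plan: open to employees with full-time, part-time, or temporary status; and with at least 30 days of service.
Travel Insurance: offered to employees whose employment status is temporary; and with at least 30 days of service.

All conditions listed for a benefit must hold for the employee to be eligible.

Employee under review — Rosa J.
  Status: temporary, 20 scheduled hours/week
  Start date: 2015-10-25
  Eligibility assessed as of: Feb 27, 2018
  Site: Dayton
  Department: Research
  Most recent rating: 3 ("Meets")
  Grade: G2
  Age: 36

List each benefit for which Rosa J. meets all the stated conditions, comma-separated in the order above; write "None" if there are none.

Service from 2015-10-25 to Feb 27, 2018: 856 days.
Caregiver Leave — status temporary ✗ (excluded) → not eligible.
Relocation Assistance — status temporary ✗ (excluded) → not eligible.
Unlimited PTO Program — status temporary ✗ (requires full-time or part-time) → not eligible.
Health Savings Account — status temporary ✗ (requires full-time, part-time, or seasonal) → not eligible.
401(k) Plan — status temporary ✓; service 856 days ≥ 30 days ✓ → eligible.
Travel Insurance — status temporary ✓; service 856 days ≥ 30 days ✓ → eligible.

401(k) Plan, Travel Insurance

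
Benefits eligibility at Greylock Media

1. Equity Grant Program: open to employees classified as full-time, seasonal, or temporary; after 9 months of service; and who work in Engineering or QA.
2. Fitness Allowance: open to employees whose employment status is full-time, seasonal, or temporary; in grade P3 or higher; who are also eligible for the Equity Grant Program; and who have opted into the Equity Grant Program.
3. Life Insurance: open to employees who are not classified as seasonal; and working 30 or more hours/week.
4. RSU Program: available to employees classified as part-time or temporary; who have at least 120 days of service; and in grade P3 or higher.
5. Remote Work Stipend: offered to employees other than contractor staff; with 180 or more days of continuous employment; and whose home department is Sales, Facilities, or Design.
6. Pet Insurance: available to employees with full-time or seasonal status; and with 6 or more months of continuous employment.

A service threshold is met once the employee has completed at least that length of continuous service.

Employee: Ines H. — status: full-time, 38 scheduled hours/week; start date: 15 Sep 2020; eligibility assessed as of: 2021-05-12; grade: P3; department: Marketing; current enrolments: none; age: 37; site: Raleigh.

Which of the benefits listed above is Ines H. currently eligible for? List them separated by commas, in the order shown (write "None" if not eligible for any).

Life Insurance, Pet Insurance

Service from 15 Sep 2020 to 2021-05-12: 239 days.
Equity Grant Program — status full-time ✓; service 239 days < 9 months (≈270 days) ✗ → not eligible.
Fitness Allowance — status full-time ✓; grade P3 ≥ P3 ✓; not eligible for Equity Grant Program ✗ → not eligible.
Life Insurance — status full-time ✓ (not excluded); 38 hrs/wk ≥ 30 ✓ → eligible.
RSU Program — status full-time ✗ (requires part-time or temporary) → not eligible.
Remote Work Stipend — status full-time ✓ (not excluded); service 239 days ≥ 180 days ✓; dept Marketing ✗ → not eligible.
Pet Insurance — status full-time ✓; service 239 days ≥ 6 months (≈180 days) ✓ → eligible.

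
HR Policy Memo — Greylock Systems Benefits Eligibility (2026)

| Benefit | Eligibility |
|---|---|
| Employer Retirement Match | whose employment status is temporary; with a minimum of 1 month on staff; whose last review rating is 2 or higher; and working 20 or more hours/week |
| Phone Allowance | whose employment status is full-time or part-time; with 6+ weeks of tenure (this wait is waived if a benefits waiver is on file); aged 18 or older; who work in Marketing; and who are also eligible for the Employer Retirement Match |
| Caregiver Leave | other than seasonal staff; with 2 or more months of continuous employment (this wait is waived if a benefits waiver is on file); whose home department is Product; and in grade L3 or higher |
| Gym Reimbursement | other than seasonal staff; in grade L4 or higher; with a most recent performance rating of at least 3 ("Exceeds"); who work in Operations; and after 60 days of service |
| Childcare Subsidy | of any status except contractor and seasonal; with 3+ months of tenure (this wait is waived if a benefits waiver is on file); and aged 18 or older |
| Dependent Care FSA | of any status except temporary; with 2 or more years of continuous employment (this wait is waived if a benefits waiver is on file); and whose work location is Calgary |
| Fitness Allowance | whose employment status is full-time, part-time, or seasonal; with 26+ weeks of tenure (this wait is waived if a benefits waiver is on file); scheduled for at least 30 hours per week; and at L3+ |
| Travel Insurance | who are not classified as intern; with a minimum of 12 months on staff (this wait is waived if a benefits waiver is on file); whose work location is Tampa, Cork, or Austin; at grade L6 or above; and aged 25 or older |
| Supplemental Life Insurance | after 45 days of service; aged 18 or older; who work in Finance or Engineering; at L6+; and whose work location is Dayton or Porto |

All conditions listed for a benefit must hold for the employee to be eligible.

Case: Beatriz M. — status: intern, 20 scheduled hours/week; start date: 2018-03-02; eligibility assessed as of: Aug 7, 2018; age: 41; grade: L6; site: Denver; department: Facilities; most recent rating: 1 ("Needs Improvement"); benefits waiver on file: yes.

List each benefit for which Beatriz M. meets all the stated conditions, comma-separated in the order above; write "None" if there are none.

Childcare Subsidy

Service from 2018-03-02 to Aug 7, 2018: 158 days.
Employer Retirement Match — status intern ✗ (requires temporary) → not eligible.
Phone Allowance — status intern ✗ (requires full-time or part-time) → not eligible.
Caregiver Leave — status intern ✓ (not excluded); benefits waiver on file ✓; dept Facilities ✗ → not eligible.
Gym Reimbursement — status intern ✓ (not excluded); grade L6 ≥ L4 ✓; rating 1 < 3 ✗ → not eligible.
Childcare Subsidy — status intern ✓ (not excluded); benefits waiver on file ✓; age 41 ≥ 18 ✓ → eligible.
Dependent Care FSA — status intern ✓ (not excluded); benefits waiver on file ✓; site Denver ✗ (not Calgary) → not eligible.
Fitness Allowance — status intern ✗ (requires full-time, part-time, or seasonal) → not eligible.
Travel Insurance — status intern ✗ (excluded) → not eligible.
Supplemental Life Insurance — service 158 days ≥ 45 days ✓; age 41 ≥ 18 ✓; dept Facilities ✗ → not eligible.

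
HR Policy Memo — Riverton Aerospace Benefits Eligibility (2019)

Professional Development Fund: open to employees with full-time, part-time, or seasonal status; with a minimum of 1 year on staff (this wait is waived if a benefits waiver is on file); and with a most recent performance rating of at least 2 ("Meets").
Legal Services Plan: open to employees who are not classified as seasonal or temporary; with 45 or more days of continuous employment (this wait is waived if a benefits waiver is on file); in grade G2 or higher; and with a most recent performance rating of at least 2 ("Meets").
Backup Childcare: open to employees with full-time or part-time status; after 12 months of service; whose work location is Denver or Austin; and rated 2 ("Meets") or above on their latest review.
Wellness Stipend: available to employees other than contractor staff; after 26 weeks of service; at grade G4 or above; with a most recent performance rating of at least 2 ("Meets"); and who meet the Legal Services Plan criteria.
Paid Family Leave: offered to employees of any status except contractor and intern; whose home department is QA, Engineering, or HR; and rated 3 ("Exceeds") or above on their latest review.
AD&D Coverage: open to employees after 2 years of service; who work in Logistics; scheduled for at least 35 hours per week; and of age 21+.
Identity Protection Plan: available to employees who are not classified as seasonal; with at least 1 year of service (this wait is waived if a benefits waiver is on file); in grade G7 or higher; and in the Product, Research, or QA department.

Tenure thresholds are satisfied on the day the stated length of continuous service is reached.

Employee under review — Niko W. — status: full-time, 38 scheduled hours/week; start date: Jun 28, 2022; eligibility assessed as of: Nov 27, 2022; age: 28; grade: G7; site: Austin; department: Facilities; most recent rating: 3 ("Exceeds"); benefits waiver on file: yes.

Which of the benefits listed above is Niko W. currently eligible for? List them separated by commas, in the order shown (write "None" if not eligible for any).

Professional Development Fund, Legal Services Plan

Service from Jun 28, 2022 to Nov 27, 2022: 152 days.
Professional Development Fund — status full-time ✓; benefits waiver on file ✓; rating 3 ≥ 2 ✓ → eligible.
Legal Services Plan — status full-time ✓ (not excluded); benefits waiver on file ✓; grade G7 ≥ G2 ✓; rating 3 ≥ 2 ✓ → eligible.
Backup Childcare — status full-time ✓; service 152 days < 12 months (≈360 days) ✗ → not eligible.
Wellness Stipend — status full-time ✓ (not excluded); service 152 days < 26 weeks (≈182 days) ✗ → not eligible.
Paid Family Leave — status full-time ✓ (not excluded); dept Facilities ✗ → not eligible.
AD&D Coverage — service 152 days < 2 years (≈730 days) ✗ → not eligible.
Identity Protection Plan — status full-time ✓ (not excluded); benefits waiver on file ✓; grade G7 ≥ G7 ✓; dept Facilities ✗ → not eligible.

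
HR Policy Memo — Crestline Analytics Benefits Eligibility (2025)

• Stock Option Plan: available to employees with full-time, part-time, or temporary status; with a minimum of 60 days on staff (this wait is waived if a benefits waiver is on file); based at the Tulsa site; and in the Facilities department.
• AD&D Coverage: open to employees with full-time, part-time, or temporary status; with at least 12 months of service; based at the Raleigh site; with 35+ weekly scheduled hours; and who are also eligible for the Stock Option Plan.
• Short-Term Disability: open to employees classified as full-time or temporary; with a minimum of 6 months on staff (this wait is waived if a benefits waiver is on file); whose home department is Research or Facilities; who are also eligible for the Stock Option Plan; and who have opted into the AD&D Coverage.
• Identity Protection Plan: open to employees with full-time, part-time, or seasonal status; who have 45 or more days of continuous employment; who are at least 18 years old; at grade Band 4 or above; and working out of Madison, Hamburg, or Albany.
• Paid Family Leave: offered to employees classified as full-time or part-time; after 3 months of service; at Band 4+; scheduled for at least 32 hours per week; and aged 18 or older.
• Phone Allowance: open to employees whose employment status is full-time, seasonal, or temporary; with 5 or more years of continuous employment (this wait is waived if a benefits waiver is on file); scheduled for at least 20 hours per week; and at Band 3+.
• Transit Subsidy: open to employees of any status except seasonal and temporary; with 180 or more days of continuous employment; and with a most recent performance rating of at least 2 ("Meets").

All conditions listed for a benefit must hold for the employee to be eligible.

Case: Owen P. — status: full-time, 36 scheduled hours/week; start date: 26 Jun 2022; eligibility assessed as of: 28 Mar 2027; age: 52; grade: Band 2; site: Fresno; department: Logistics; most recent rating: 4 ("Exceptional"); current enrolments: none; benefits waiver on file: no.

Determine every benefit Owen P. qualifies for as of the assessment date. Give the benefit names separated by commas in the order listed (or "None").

Transit Subsidy

Service from 26 Jun 2022 to 28 Mar 2027: 1736 days.
Stock Option Plan — status full-time ✓; no waiver, service 1736 days ≥ 60 days ✓; site Fresno ✗ (not Tulsa) → not eligible.
AD&D Coverage — status full-time ✓; service 1736 days ≥ 12 months (≈360 days) ✓; site Fresno ✗ (not Raleigh) → not eligible.
Short-Term Disability — status full-time ✓; no waiver, service 1736 days ≥ 6 months (≈180 days) ✓; dept Logistics ✗ → not eligible.
Identity Protection Plan — status full-time ✓; service 1736 days ≥ 45 days ✓; age 52 ≥ 18 ✓; grade Band 2 < Band 4 ✗ → not eligible.
Paid Family Leave — status full-time ✓; service 1736 days ≥ 3 months (≈90 days) ✓; grade Band 2 < Band 4 ✗ → not eligible.
Phone Allowance — status full-time ✓; no waiver, service 1736 days < 5 years (≈1825 days) ✗ → not eligible.
Transit Subsidy — status full-time ✓ (not excluded); service 1736 days ≥ 180 days ✓; rating 4 ≥ 2 ✓ → eligible.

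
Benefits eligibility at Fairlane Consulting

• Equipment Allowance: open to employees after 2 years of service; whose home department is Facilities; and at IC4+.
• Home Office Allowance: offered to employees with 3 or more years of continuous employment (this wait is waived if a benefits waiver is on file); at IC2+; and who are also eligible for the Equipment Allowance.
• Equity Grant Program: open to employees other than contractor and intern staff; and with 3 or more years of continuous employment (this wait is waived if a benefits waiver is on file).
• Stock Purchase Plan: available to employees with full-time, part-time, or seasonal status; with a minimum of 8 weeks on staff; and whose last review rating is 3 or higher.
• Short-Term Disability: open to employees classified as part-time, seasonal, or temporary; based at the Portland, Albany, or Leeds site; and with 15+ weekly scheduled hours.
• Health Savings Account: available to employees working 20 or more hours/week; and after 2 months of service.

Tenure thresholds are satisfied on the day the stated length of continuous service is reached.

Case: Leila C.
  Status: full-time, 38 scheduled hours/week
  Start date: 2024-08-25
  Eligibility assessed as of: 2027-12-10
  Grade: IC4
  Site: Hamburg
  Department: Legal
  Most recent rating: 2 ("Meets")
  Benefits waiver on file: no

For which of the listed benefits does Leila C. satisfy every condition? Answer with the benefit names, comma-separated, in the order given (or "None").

Equity Grant Program, Health Savings Account

Service from 2024-08-25 to 2027-12-10: 1202 days.
Equipment Allowance — service 1202 days ≥ 2 years (≈730 days) ✓; dept Legal ✗ → not eligible.
Home Office Allowance — no waiver, service 1202 days ≥ 3 years (≈1095 days) ✓; grade IC4 ≥ IC2 ✓; not eligible for Equipment Allowance ✗ → not eligible.
Equity Grant Program — status full-time ✓ (not excluded); no waiver, service 1202 days ≥ 3 years (≈1095 days) ✓ → eligible.
Stock Purchase Plan — status full-time ✓; service 1202 days ≥ 8 weeks (≈56 days) ✓; rating 2 < 3 ✗ → not eligible.
Short-Term Disability — status full-time ✗ (requires part-time, seasonal, or temporary) → not eligible.
Health Savings Account — 38 hrs/wk ≥ 20 ✓; service 1202 days ≥ 2 months (≈60 days) ✓ → eligible.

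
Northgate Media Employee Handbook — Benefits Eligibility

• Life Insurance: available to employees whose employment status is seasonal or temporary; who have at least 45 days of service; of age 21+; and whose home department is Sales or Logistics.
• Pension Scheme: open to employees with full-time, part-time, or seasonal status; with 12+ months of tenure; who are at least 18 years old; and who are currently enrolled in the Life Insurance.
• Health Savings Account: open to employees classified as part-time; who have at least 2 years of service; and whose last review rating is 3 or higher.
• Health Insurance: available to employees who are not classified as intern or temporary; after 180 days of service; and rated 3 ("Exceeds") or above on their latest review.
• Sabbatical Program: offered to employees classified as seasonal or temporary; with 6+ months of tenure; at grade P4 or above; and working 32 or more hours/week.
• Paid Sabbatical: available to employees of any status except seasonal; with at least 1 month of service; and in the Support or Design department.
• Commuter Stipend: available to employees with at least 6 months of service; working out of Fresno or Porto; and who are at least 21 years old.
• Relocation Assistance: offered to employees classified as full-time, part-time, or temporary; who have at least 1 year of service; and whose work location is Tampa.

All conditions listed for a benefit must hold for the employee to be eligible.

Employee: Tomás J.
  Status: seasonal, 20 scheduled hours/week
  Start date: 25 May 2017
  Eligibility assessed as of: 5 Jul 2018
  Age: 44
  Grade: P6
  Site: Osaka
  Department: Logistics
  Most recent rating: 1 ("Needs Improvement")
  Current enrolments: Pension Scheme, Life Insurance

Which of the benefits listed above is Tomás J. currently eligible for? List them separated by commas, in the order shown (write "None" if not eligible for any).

Service from 25 May 2017 to 5 Jul 2018: 406 days.
Life Insurance — status seasonal ✓; service 406 days ≥ 45 days ✓; age 44 ≥ 21 ✓; dept Logistics ✓ → eligible.
Pension Scheme — status seasonal ✓; service 406 days ≥ 12 months (≈360 days) ✓; age 44 ≥ 18 ✓; enrolled in Life Insurance ✓ → eligible.
Health Savings Account — status seasonal ✗ (requires part-time) → not eligible.
Health Insurance — status seasonal ✓ (not excluded); service 406 days ≥ 180 days ✓; rating 1 < 3 ✗ → not eligible.
Sabbatical Program — status seasonal ✓; service 406 days ≥ 6 months (≈180 days) ✓; grade P6 ≥ P4 ✓; 20 hrs/wk < 32 ✗ → not eligible.
Paid Sabbatical — status seasonal ✗ (excluded) → not eligible.
Commuter Stipend — service 406 days ≥ 6 months (≈180 days) ✓; site Osaka ✗ (not Fresno or Porto) → not eligible.
Relocation Assistance — status seasonal ✗ (requires full-time, part-time, or temporary) → not eligible.

Life Insurance, Pension Scheme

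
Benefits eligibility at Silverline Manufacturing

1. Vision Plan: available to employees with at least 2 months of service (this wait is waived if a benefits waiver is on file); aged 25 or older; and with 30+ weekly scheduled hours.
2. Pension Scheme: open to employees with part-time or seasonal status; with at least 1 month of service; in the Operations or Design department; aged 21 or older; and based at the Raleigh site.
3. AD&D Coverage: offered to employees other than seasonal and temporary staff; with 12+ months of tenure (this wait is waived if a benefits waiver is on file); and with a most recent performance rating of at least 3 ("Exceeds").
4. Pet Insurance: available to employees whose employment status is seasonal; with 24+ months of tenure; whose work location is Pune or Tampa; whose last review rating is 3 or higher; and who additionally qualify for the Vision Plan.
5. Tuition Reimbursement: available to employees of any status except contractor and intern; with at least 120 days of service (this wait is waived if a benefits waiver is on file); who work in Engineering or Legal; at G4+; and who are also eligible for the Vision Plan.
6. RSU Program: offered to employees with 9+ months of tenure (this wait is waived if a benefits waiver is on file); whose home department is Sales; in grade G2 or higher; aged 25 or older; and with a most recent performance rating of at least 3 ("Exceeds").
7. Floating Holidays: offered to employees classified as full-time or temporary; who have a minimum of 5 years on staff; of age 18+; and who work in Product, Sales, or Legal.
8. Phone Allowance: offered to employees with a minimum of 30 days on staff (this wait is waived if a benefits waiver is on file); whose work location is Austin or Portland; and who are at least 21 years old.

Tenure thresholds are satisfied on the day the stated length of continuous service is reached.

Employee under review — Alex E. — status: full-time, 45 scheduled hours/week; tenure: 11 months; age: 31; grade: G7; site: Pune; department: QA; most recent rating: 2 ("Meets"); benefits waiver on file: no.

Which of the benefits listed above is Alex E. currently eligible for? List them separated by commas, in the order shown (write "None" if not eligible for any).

Vision Plan — no waiver, service 11 months ≥ 2 months ✓; age 31 ≥ 25 ✓; 45 hrs/wk ≥ 30 ✓ → eligible.
Pension Scheme — status full-time ✗ (requires part-time or seasonal) → not eligible.
AD&D Coverage — status full-time ✓ (not excluded); no waiver, service 11 months < 12 months ✗ → not eligible.
Pet Insurance — status full-time ✗ (requires seasonal) → not eligible.
Tuition Reimbursement — status full-time ✓ (not excluded); no waiver, service 11 months ≥ 120 days ✓; dept QA ✗ → not eligible.
RSU Program — no waiver, service 11 months ≥ 9 months ✓; dept QA ✗ → not eligible.
Floating Holidays — status full-time ✓; service 11 months < 5 years (≈1825 days) ✗ → not eligible.
Phone Allowance — no waiver, service 11 months ≥ 30 days ✓; site Pune ✗ (not Austin or Portland) → not eligible.

Vision Plan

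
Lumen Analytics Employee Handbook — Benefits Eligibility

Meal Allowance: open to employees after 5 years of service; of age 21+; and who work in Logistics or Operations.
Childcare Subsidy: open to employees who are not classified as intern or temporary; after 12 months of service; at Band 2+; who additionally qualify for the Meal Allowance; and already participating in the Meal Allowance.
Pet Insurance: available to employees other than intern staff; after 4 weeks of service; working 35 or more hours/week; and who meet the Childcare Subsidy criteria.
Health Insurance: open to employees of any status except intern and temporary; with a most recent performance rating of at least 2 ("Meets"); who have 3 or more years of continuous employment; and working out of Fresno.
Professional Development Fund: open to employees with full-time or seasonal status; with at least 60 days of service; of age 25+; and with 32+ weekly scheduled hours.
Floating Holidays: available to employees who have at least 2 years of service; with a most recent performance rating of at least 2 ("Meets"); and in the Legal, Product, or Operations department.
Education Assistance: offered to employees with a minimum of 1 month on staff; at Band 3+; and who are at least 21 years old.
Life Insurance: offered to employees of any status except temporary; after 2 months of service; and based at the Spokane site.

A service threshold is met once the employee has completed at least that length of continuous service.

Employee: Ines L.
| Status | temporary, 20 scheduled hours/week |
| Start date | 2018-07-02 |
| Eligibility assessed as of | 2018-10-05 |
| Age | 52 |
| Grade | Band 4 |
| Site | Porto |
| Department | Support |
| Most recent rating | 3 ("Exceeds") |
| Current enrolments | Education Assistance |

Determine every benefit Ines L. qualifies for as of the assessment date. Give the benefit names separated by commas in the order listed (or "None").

Education Assistance

Service from 2018-07-02 to 2018-10-05: 95 days.
Meal Allowance — service 95 days < 5 years (≈1825 days) ✗ → not eligible.
Childcare Subsidy — status temporary ✗ (excluded) → not eligible.
Pet Insurance — status temporary ✓ (not excluded); service 95 days ≥ 4 weeks (≈28 days) ✓; 20 hrs/wk < 35 ✗ → not eligible.
Health Insurance — status temporary ✗ (excluded) → not eligible.
Professional Development Fund — status temporary ✗ (requires full-time or seasonal) → not eligible.
Floating Holidays — service 95 days < 2 years (≈730 days) ✗ → not eligible.
Education Assistance — service 95 days ≥ 1 month (≈30 days) ✓; grade Band 4 ≥ Band 3 ✓; age 52 ≥ 21 ✓ → eligible.
Life Insurance — status temporary ✗ (excluded) → not eligible.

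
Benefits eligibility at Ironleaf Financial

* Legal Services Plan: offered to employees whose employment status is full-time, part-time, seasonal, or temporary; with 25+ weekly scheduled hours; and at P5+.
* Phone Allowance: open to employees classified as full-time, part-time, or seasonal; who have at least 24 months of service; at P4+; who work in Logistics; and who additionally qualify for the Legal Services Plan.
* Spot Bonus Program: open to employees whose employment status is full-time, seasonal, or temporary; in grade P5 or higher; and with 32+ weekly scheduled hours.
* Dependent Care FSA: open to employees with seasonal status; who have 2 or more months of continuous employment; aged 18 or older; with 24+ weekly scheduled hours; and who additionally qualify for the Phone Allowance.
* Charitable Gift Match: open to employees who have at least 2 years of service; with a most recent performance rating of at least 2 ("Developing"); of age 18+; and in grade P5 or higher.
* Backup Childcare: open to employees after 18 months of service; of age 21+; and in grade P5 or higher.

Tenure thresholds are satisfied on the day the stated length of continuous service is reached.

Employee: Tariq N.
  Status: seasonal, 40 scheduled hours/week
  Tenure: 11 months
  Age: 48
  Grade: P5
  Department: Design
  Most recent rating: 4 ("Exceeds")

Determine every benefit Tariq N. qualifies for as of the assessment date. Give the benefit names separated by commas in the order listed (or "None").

Legal Services Plan, Spot Bonus Program

Legal Services Plan — status seasonal ✓; 40 hrs/wk ≥ 25 ✓; grade P5 ≥ P5 ✓ → eligible.
Phone Allowance — status seasonal ✓; service 11 months < 24 months ✗ → not eligible.
Spot Bonus Program — status seasonal ✓; grade P5 ≥ P5 ✓; 40 hrs/wk ≥ 32 ✓ → eligible.
Dependent Care FSA — status seasonal ✓; service 11 months ≥ 2 months ✓; age 48 ≥ 18 ✓; 40 hrs/wk ≥ 24 ✓; not eligible for Phone Allowance ✗ → not eligible.
Charitable Gift Match — service 11 months < 2 years (≈730 days) ✗ → not eligible.
Backup Childcare — service 11 months < 18 months ✗ → not eligible.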